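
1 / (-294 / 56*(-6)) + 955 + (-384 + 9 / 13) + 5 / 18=572.00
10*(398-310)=880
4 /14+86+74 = 1122 /7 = 160.29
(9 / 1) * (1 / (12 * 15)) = 0.05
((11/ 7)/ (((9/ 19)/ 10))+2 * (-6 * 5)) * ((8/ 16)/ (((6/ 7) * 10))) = -169/ 108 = -1.56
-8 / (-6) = 4 / 3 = 1.33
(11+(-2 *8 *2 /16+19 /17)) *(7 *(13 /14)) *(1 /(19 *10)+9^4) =696844369 /1615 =431482.58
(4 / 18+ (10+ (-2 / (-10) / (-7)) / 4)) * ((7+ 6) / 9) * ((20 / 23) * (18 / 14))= 167323 / 10143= 16.50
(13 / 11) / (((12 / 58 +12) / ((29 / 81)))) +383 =120814495 / 315414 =383.03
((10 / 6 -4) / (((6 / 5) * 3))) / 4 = -35 / 216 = -0.16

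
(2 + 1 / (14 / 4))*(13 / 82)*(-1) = -104 / 287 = -0.36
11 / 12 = 0.92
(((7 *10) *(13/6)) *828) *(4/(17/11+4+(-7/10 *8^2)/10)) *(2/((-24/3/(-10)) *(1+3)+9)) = 77288.65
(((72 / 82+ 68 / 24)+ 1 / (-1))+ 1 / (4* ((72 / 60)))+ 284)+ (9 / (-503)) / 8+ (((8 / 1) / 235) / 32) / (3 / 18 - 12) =296180305984 / 1032284265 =286.92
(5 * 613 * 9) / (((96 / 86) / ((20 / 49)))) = 1976925 / 196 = 10086.35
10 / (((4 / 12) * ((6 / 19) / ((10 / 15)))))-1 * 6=57.33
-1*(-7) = 7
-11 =-11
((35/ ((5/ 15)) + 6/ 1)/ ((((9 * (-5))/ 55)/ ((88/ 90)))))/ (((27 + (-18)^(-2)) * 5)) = -214896/ 218725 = -0.98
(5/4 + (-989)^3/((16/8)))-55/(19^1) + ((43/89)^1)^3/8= -483680836.13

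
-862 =-862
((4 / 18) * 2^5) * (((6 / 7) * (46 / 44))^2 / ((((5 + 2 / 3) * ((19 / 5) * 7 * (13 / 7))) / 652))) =331111680 / 24895871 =13.30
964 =964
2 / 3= 0.67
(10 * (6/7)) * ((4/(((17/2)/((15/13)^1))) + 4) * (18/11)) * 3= 191.16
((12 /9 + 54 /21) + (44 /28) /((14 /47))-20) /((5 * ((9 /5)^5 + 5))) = -0.09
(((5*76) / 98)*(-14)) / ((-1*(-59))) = -0.92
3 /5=0.60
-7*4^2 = -112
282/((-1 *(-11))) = 282/11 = 25.64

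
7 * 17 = 119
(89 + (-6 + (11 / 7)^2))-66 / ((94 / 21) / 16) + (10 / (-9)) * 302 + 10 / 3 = -10004254 / 20727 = -482.67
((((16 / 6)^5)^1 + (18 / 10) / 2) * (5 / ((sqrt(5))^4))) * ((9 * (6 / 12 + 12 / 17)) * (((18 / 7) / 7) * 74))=500408239 / 62475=8009.74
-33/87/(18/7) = -77/522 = -0.15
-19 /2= -9.50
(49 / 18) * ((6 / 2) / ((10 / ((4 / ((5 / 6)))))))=3.92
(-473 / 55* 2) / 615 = -86 / 3075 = -0.03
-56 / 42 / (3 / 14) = -56 / 9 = -6.22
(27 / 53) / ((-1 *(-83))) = 27 / 4399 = 0.01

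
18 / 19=0.95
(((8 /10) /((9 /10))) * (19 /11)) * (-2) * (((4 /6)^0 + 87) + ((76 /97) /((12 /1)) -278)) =16802384 /28809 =583.23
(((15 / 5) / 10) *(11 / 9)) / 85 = 11 / 2550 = 0.00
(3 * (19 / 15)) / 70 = 19 / 350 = 0.05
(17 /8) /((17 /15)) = 15 /8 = 1.88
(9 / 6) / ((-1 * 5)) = -3 / 10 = -0.30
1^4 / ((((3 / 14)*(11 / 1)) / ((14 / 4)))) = 49 / 33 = 1.48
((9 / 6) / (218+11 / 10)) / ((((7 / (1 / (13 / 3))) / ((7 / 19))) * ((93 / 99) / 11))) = 16335 / 16776487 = 0.00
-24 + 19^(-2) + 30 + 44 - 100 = -18049 /361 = -50.00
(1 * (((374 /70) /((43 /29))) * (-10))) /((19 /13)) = -140998 /5719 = -24.65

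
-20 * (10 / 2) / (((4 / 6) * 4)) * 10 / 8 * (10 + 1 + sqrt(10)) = -4125 / 8- 375 * sqrt(10) / 8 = -663.86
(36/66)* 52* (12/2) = 1872/11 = 170.18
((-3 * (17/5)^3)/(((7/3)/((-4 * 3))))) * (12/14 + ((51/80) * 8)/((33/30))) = 224445492/67375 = 3331.29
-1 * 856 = -856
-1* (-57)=57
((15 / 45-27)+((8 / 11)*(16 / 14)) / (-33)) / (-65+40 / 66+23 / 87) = 491724 / 1181411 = 0.42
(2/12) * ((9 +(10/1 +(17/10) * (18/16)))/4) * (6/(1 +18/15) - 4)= -11711/10560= -1.11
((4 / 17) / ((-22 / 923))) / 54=-923 / 5049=-0.18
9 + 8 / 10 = 49 / 5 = 9.80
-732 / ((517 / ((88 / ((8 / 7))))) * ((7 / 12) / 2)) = -17568 / 47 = -373.79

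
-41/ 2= -20.50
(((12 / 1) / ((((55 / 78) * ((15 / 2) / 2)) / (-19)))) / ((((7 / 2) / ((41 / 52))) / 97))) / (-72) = 151126 / 5775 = 26.17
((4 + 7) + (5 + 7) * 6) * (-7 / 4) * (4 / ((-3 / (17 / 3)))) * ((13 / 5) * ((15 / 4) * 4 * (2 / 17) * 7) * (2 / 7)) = 30212 / 3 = 10070.67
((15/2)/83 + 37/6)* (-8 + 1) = -10906/249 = -43.80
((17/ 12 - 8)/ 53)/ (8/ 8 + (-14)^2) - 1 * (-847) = 106122245/ 125292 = 847.00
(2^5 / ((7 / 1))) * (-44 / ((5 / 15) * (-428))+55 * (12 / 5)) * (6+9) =6795360 / 749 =9072.58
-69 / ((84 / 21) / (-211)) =14559 / 4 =3639.75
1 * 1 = 1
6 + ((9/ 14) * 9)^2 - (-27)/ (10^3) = 39.50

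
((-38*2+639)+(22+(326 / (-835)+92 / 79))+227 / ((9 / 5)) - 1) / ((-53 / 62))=-26166598358 / 31465305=-831.60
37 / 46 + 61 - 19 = 1969 / 46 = 42.80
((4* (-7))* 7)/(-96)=49/24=2.04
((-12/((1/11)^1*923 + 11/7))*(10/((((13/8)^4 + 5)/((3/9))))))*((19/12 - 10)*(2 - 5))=-159272960/161393931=-0.99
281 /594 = 0.47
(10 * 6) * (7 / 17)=420 / 17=24.71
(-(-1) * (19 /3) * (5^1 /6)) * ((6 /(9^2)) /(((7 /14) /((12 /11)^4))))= 1.11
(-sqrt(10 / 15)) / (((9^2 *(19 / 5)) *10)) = -sqrt(6) / 9234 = -0.00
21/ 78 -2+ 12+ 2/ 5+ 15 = 3337/ 130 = 25.67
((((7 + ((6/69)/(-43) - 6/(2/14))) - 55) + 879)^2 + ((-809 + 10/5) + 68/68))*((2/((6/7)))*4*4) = 68108250138320/2934363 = 23210574.20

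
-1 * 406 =-406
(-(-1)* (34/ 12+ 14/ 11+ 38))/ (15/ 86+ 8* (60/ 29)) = 3465413/ 1376595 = 2.52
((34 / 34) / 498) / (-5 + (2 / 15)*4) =-5 / 11122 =-0.00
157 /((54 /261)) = 4553 /6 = 758.83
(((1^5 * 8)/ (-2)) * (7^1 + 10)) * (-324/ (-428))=-5508/ 107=-51.48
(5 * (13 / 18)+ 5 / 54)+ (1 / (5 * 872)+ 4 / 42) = 3130669 / 824040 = 3.80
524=524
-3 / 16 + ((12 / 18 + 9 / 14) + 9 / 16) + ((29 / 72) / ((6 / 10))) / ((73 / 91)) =34787 / 13797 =2.52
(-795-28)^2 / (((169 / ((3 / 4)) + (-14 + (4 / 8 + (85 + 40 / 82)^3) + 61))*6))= 46682192009 / 258466899427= 0.18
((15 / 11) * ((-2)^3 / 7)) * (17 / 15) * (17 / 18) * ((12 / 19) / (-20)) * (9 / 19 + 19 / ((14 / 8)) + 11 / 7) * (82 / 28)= 1232296 / 619115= 1.99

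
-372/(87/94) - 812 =-35204/29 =-1213.93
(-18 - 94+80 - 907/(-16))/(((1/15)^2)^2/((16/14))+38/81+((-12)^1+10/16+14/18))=-19996875/8203736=-2.44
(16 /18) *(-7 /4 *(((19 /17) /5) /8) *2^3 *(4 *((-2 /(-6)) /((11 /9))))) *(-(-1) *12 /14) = -304 /935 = -0.33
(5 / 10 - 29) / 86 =-57 / 172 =-0.33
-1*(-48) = 48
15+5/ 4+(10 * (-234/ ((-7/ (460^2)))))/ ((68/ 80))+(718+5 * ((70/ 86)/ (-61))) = 103901933623069/ 1248548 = 83218213.17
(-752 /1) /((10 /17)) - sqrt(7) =-1281.05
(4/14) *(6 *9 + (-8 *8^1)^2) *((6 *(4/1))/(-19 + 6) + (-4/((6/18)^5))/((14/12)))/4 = -157666800/637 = -247514.60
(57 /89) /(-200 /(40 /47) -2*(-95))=-19 /1335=-0.01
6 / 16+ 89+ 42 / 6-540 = -3549 / 8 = -443.62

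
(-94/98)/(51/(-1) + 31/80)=0.02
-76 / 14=-5.43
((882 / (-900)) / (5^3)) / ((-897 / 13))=49 / 431250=0.00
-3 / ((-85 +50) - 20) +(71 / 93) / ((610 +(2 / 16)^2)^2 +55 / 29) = 12332826323611 / 226093311988335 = 0.05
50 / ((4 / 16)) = 200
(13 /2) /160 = 13 /320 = 0.04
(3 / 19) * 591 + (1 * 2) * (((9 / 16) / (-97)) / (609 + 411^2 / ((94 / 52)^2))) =52986601640319 / 567820323496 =93.32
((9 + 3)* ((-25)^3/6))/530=-3125/53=-58.96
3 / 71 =0.04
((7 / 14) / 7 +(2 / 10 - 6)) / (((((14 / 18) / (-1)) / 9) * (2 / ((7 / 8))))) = 32481 / 1120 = 29.00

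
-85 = -85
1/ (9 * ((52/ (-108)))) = -3/ 13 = -0.23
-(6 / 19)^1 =-6 / 19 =-0.32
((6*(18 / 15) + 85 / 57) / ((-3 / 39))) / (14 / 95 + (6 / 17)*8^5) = -547417 / 56033994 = -0.01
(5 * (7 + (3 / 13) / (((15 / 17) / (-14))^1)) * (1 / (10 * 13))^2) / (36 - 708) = -31 / 21091200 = -0.00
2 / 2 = 1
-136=-136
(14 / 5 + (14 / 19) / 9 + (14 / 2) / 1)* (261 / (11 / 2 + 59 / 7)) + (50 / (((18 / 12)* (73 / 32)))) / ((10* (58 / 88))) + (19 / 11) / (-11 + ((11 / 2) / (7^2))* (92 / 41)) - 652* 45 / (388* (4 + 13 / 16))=27815730584141519 / 162177242502275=171.51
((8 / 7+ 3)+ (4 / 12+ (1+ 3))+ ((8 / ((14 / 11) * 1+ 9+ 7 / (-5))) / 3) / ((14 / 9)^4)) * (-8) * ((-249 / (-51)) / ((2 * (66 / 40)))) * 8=-199032535880 / 246493863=-807.45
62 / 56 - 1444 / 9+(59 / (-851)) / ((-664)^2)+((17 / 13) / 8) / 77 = -76940665416613 / 482885612352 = -159.34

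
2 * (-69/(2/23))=-1587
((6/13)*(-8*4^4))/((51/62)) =-253952/221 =-1149.10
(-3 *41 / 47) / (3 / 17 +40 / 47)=-2.55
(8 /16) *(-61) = -61 /2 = -30.50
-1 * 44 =-44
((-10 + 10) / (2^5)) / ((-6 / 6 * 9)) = 0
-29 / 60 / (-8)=29 / 480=0.06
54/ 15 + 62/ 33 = 904/ 165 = 5.48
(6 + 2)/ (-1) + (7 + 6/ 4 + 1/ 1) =3/ 2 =1.50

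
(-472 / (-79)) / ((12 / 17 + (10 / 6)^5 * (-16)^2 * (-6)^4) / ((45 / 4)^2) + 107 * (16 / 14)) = 42652575 / 241538623391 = 0.00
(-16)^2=256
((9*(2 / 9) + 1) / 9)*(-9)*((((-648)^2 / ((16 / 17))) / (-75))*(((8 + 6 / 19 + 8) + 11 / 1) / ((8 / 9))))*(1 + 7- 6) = 520989327 / 475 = 1096819.64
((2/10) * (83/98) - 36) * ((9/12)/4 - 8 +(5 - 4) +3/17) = 6338077/26656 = 237.77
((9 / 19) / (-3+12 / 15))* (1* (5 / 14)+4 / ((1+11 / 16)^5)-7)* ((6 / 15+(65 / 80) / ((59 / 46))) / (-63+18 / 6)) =-69144462749 / 2935833139008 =-0.02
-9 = -9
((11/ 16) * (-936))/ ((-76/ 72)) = 11583/ 19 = 609.63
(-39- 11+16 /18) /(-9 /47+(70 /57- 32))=394706 /248853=1.59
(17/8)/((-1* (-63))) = 17/504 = 0.03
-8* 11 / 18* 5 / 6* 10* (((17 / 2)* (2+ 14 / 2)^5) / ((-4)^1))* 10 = 51121125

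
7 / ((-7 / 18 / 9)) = -162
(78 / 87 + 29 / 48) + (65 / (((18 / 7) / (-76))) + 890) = -4299653 / 4176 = -1029.61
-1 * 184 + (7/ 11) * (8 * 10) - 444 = -6348/ 11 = -577.09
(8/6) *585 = 780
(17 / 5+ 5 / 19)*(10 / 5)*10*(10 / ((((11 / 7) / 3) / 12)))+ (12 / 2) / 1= 3509094 / 209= 16789.92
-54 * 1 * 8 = -432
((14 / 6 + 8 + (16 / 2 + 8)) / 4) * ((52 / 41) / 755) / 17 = 1027 / 1578705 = 0.00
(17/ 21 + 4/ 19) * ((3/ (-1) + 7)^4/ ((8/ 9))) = 39072/ 133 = 293.77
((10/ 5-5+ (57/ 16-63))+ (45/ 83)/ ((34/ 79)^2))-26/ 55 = -59.98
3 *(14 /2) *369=7749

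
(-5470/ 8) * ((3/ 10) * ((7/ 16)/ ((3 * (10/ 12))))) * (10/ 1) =-11487/ 32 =-358.97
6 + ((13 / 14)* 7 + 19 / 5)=163 / 10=16.30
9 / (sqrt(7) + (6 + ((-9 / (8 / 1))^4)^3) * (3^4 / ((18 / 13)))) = 14363704893859806981390336 / 943881770405878487057492159 - 170005193383307227693056 * sqrt(7) / 6607172392841149409402445113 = 0.02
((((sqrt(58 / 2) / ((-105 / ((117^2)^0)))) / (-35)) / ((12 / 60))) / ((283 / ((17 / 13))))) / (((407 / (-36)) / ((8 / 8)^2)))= -204 * sqrt(29) / 366851485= -0.00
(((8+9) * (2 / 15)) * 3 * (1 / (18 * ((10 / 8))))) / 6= 34 / 675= 0.05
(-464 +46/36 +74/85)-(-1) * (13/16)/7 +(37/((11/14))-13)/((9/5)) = -417326533/942480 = -442.80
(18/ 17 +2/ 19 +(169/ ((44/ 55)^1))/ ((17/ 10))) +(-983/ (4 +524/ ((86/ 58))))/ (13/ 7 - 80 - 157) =60289061561/ 480618832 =125.44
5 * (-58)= -290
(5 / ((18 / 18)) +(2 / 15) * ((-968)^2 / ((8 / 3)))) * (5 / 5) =234281 / 5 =46856.20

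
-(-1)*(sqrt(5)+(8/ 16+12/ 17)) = 41/ 34+sqrt(5) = 3.44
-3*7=-21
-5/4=-1.25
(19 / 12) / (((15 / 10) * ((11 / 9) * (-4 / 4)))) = -19 / 22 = -0.86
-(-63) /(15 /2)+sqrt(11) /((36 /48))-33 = -123 /5+4 * sqrt(11) /3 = -20.18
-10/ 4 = -5/ 2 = -2.50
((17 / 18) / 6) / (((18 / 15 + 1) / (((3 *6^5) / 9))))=2040 / 11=185.45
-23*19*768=-335616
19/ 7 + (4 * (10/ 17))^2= 16691/ 2023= 8.25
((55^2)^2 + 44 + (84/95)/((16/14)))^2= 3022824738783344049/36100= 83734757307017.84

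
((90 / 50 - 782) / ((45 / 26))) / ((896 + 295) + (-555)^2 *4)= -101426 / 277490475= -0.00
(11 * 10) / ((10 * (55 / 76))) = 15.20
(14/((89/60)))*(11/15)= 616/89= 6.92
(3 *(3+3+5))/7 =33/7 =4.71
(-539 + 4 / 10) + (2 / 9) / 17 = -412019 / 765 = -538.59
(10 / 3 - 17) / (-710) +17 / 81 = 13177 / 57510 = 0.23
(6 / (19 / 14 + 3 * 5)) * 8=672 / 229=2.93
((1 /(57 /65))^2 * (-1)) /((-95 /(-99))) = -9295 /6859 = -1.36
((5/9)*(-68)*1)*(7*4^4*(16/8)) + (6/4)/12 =-9748471/72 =-135395.43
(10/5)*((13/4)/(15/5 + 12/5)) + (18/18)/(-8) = 233/216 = 1.08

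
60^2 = 3600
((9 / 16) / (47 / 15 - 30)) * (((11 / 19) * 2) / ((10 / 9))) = -2673 / 122512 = -0.02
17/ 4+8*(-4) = -111/ 4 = -27.75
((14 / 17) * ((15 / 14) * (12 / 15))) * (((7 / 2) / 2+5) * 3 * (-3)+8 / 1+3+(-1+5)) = -32.29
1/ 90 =0.01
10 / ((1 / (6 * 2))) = 120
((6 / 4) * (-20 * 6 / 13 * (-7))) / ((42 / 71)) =2130 / 13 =163.85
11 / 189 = 0.06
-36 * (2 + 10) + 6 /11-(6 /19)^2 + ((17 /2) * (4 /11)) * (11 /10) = -8501003 /19855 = -428.15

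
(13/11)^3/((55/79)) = 173563/73205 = 2.37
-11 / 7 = -1.57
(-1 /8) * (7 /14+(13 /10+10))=-59 /40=-1.48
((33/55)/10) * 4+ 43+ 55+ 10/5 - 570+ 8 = -11544/25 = -461.76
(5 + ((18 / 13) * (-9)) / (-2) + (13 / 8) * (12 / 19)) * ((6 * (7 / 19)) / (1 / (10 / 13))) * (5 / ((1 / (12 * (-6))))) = -457758000 / 61009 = -7503.12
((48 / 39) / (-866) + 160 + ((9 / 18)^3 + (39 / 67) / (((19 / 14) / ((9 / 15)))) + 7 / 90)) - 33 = 127.46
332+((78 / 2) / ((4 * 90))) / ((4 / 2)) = 79693 / 240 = 332.05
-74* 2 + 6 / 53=-7838 / 53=-147.89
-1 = -1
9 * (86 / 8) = 387 / 4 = 96.75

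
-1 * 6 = -6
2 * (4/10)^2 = 0.32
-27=-27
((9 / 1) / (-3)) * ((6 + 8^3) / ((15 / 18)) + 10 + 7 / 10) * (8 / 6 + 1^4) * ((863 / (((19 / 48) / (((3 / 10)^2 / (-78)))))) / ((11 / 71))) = 24408038277 / 339625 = 71867.61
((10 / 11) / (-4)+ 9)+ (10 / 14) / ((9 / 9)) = 1461 / 154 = 9.49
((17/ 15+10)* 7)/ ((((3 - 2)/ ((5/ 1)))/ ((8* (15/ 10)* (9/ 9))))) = 4676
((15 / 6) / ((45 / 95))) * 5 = 475 / 18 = 26.39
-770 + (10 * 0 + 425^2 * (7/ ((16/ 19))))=24010805/ 16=1500675.31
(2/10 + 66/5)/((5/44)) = 2948/25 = 117.92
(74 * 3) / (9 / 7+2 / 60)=46620 / 277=168.30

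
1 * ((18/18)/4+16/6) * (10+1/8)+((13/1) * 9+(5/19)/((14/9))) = 624357/4256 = 146.70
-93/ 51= -31/ 17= -1.82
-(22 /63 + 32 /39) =-958 /819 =-1.17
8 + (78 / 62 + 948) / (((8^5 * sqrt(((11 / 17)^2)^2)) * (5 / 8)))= 623068243 / 76820480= 8.11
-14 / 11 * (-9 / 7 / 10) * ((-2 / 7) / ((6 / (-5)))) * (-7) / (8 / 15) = -0.51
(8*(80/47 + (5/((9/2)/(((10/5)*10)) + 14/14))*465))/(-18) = -17499680/20727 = -844.29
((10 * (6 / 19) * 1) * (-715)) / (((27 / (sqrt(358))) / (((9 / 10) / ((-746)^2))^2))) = -1287 * sqrt(358) / 5884491106864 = -0.00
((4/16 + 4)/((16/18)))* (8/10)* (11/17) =99/40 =2.48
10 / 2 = 5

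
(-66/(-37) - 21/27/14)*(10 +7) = 19567/666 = 29.38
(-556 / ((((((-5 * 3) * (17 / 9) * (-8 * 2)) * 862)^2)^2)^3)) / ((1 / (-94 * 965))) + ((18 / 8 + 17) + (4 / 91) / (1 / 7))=42830688983554623245903994779902577632048885015932679006401339911007268977 / 2189966398372507776585061679995018718649500512122418198950707200000000000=19.56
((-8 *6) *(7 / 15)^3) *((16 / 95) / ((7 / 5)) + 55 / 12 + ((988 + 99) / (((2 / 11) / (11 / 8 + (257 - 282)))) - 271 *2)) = 44350851923 / 64125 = 691631.22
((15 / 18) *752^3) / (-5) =-212629504 / 3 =-70876501.33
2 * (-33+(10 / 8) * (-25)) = -128.50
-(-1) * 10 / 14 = 5 / 7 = 0.71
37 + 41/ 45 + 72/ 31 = 56126/ 1395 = 40.23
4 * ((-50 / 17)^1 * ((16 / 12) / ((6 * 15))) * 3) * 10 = -800 / 153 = -5.23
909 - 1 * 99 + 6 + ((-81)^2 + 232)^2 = 46145665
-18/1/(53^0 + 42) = -18/43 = -0.42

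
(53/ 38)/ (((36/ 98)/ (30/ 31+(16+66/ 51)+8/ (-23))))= 140975548/ 2072691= 68.02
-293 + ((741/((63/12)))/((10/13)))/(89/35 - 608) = -6215385/21191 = -293.30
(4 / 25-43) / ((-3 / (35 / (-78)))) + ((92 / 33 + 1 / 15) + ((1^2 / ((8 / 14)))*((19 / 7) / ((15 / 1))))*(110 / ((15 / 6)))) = 44531 / 4290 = 10.38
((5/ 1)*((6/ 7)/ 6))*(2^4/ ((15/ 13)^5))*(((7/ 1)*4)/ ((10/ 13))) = 154457888/ 759375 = 203.40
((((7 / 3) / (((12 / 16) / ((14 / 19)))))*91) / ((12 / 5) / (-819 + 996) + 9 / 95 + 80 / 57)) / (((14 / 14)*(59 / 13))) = 2318680 / 76263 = 30.40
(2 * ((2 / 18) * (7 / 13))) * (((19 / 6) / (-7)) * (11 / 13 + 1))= -152 / 1521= -0.10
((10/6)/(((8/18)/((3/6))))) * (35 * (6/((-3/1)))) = -525/4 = -131.25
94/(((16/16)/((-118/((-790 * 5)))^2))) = 327214/3900625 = 0.08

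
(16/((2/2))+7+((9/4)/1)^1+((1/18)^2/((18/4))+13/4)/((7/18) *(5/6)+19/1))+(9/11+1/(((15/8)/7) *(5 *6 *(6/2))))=1628805659/61983900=26.28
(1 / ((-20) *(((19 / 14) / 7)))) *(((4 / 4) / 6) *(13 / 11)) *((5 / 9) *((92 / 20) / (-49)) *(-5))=-299 / 22572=-0.01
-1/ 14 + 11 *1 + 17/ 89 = 13855/ 1246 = 11.12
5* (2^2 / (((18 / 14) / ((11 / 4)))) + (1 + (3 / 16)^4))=28184125 / 589824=47.78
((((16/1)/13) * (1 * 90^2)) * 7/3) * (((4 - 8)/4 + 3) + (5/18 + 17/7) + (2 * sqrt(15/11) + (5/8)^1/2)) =604800 * sqrt(165)/143 + 1517700/13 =171073.40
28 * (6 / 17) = 168 / 17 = 9.88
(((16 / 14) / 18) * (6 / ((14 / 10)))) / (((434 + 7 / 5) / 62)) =12400 / 320019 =0.04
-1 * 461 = -461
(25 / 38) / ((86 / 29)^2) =21025 / 281048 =0.07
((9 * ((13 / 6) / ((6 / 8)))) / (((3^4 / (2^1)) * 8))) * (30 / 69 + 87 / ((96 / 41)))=359671 / 119232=3.02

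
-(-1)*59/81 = 0.73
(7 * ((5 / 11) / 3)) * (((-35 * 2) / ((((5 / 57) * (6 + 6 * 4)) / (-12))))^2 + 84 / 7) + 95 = 5949429 / 55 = 108171.44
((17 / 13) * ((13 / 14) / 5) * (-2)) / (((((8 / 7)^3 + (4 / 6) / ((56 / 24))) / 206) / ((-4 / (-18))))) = -171598 / 13725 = -12.50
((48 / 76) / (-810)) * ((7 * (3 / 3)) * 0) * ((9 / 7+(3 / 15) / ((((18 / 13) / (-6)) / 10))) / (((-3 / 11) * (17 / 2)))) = 0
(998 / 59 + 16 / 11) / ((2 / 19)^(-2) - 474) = -47688 / 996215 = -0.05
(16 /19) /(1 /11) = 176 /19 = 9.26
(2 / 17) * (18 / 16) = 9 / 68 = 0.13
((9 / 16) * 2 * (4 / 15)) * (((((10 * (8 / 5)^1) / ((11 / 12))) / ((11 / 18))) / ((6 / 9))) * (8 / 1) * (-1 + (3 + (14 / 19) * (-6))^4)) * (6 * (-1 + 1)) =0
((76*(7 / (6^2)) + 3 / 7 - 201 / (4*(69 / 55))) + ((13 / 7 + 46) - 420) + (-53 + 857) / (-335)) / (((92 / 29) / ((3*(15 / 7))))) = -335656063 / 414736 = -809.32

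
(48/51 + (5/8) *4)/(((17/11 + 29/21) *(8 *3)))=693/14144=0.05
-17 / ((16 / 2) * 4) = -0.53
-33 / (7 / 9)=-297 / 7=-42.43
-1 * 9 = -9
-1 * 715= -715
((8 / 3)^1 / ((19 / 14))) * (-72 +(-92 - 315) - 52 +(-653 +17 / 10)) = -2323.12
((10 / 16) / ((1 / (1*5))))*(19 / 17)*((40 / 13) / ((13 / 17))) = 2375 / 169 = 14.05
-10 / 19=-0.53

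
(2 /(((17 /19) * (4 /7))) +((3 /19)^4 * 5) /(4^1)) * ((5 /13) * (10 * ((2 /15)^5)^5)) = 581704179777536 /290902963287113736426830291748046875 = 0.00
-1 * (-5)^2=-25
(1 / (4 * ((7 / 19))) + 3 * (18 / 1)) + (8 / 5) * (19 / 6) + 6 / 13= 328729 / 5460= 60.21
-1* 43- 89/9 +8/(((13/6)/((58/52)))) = -74180/1521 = -48.77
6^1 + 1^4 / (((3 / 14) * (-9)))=148 / 27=5.48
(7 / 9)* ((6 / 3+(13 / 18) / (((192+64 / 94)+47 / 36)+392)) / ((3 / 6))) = 9259600 / 2974467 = 3.11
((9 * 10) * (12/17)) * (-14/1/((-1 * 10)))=1512/17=88.94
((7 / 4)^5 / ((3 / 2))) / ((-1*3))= -16807 / 4608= -3.65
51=51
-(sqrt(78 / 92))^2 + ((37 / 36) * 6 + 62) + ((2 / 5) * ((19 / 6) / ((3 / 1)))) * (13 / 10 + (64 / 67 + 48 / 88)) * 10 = 60370592 / 762795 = 79.14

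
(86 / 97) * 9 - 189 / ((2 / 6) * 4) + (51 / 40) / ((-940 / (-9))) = -133.76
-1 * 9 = -9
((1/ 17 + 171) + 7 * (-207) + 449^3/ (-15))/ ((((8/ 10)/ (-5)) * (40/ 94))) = 18084969119/ 204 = 88651809.41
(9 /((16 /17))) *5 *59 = 45135 /16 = 2820.94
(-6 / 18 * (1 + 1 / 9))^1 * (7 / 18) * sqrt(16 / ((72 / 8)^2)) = -140 / 2187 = -0.06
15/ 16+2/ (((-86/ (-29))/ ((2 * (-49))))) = -44827/ 688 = -65.16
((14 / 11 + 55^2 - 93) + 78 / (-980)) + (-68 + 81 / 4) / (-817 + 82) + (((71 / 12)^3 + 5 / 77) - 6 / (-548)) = 2003623517881 / 638003520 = 3140.46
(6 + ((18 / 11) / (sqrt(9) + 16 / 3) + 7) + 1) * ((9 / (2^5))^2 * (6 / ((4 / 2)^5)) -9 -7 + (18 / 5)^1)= -61890173 / 352000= -175.82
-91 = -91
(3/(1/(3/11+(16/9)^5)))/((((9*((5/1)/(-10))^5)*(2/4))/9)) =-749534912/216513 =-3461.85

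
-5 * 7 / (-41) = 35 / 41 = 0.85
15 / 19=0.79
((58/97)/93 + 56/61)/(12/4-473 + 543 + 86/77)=39170978/3140453667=0.01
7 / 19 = 0.37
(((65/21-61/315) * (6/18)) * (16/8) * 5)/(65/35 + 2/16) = 4.88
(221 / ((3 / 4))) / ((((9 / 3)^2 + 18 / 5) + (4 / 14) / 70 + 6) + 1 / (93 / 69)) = 6713980 / 440799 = 15.23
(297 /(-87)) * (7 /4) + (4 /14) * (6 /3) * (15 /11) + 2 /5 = -214141 /44660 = -4.79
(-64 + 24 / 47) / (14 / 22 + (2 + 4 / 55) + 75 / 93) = -18.06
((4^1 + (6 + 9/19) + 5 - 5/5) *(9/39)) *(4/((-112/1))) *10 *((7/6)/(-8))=1375/7904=0.17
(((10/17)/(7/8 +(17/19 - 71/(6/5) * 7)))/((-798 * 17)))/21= 40/7989055599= 0.00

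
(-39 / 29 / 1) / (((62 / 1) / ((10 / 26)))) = -15 / 1798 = -0.01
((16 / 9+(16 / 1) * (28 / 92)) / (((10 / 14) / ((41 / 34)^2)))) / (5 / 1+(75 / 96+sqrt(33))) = 4792652032 / 25903359 -4144996352 * sqrt(33) / 129516795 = 1.17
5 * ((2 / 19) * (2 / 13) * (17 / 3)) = 0.46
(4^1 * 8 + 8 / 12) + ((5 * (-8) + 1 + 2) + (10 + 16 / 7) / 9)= -187 / 63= -2.97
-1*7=-7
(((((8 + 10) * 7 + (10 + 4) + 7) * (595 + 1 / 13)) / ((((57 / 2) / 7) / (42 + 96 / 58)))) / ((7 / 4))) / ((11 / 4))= 15356640768 / 78793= 194898.54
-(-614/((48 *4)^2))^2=-94249/339738624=-0.00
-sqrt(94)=-9.70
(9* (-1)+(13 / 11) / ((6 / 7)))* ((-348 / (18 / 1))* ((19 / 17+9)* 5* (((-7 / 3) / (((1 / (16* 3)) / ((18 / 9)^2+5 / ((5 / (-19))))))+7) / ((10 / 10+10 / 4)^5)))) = 96745651840 / 4040883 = 23941.71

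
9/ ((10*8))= 9/ 80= 0.11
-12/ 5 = -2.40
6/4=3/2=1.50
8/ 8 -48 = -47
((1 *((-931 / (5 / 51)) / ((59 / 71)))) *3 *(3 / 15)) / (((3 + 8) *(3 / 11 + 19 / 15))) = -30340359 / 74930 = -404.92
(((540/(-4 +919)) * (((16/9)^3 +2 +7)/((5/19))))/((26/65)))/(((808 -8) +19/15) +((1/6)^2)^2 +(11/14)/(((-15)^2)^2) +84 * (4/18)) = 28347620000/283590614243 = 0.10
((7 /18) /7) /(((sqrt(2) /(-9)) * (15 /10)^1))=-sqrt(2) /6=-0.24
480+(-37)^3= -50173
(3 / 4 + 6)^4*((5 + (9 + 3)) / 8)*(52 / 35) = 117448461 / 17920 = 6554.04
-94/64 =-47/32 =-1.47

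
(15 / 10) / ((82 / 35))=0.64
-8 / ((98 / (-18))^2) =-648 / 2401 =-0.27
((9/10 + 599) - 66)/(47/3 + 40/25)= 16017/518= 30.92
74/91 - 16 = -1382/91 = -15.19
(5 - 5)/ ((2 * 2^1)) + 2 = 2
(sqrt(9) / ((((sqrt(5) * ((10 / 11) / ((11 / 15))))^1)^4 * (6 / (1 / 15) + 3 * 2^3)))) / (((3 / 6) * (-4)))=-214358881 / 961875000000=-0.00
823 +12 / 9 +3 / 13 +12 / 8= 64433 / 78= 826.06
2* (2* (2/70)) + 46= 46.11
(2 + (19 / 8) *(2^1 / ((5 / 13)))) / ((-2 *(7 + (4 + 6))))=-287 / 680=-0.42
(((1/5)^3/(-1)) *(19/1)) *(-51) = 969/125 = 7.75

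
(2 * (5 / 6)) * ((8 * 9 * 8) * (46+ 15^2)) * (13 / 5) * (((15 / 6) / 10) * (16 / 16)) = 169104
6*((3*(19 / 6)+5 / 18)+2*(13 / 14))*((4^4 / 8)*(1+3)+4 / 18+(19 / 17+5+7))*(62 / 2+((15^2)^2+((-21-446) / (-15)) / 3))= 14456143574150 / 28917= 499918510.71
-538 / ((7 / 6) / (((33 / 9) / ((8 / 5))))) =-14795 / 14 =-1056.79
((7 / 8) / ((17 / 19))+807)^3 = 1326829862729125 / 2515456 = 527470908.94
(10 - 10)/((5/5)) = 0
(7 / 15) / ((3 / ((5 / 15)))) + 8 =1087 / 135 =8.05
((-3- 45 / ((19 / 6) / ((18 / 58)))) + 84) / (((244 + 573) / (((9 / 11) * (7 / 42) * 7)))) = 886221 / 9903674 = 0.09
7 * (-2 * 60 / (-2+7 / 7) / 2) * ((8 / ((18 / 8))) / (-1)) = -4480 / 3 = -1493.33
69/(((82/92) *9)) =1058/123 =8.60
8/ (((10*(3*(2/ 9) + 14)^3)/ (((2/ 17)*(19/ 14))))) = 513/ 12671120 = 0.00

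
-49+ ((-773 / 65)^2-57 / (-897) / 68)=92.43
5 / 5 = 1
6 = 6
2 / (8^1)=1 / 4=0.25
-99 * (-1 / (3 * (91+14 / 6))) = 99 / 280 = 0.35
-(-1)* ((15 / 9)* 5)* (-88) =-2200 / 3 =-733.33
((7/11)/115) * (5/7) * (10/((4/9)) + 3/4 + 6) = 117/1012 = 0.12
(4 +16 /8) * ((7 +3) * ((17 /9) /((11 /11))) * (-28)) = -9520 /3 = -3173.33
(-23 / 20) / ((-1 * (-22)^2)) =23 / 9680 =0.00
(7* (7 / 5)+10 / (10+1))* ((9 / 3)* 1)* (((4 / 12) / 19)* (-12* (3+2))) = -372 / 11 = -33.82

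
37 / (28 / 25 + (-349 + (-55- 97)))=-925 / 12497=-0.07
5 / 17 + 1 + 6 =124 / 17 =7.29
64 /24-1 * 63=-181 /3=-60.33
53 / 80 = 0.66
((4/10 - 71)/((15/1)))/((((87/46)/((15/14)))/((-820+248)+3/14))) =12998519/8526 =1524.57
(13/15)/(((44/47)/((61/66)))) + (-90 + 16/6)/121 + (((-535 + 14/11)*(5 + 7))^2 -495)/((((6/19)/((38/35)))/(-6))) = -258018654436639/304920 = -846184751.53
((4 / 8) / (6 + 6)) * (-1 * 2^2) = -1 / 6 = -0.17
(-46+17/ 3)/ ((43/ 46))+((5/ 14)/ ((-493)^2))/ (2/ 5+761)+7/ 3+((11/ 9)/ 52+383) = 342.21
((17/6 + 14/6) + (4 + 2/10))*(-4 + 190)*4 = 34844/5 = 6968.80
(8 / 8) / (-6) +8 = 47 / 6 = 7.83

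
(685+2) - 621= 66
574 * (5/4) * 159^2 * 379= 13749451065/2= 6874725532.50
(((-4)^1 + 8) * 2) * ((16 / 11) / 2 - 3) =-200 / 11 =-18.18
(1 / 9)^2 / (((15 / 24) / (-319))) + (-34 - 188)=-92462 / 405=-228.30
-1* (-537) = 537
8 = 8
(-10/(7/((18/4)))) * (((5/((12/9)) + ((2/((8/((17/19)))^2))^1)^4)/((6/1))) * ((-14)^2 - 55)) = -566.52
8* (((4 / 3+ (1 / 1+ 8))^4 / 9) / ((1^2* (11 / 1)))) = 921.33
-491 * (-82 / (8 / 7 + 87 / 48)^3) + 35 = 57834475321 / 36264691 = 1594.79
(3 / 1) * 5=15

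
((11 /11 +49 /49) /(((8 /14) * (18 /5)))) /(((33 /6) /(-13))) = -455 /198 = -2.30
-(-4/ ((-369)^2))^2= -16/ 18539817921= -0.00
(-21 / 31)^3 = -9261 / 29791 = -0.31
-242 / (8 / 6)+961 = 1559 / 2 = 779.50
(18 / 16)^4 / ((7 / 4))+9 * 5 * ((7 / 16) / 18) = 14401 / 7168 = 2.01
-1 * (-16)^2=-256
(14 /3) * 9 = 42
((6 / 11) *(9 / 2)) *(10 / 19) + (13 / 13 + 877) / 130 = 109301 / 13585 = 8.05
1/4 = 0.25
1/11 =0.09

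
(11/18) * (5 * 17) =935/18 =51.94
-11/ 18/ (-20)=11/ 360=0.03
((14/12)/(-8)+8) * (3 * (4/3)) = 377/12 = 31.42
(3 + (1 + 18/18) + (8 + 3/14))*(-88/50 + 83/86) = -63233/6020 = -10.50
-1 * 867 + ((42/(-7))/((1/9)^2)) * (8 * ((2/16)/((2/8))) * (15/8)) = -4512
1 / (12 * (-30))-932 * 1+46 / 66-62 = -3933491 / 3960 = -993.31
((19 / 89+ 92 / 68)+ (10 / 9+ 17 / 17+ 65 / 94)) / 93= 5592343 / 119039814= 0.05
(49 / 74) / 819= 7 / 8658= 0.00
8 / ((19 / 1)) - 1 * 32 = -600 / 19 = -31.58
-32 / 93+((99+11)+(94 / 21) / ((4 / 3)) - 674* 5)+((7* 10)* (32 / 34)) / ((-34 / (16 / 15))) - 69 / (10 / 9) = -1041397604 / 313565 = -3321.15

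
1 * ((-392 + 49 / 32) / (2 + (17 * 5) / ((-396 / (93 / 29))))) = -11957715 / 40168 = -297.69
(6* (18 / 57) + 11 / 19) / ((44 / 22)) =47 / 38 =1.24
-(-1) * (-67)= -67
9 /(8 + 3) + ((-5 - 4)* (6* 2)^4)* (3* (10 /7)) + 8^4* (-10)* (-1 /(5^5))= -38490529841 /48125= -799803.22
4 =4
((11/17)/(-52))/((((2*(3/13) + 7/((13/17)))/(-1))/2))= 11/4250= 0.00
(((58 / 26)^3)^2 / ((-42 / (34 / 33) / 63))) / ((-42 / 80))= 404479858280 / 1114992879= 362.76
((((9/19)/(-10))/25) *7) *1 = -63/4750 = -0.01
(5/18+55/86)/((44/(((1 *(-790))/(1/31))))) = -4346975/8514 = -510.57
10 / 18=5 / 9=0.56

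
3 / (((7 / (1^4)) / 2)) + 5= 41 / 7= 5.86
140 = 140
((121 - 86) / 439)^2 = 1225 / 192721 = 0.01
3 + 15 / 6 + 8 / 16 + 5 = 11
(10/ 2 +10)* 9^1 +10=145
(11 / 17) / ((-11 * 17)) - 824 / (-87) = 238049 / 25143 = 9.47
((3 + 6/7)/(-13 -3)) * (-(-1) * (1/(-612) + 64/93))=-39075/236096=-0.17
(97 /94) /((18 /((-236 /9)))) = -5723 /3807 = -1.50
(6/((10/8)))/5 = 24/25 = 0.96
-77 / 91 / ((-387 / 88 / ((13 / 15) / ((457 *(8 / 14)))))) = 1694 / 2652885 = 0.00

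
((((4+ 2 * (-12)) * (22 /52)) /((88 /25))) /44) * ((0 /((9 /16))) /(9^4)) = 0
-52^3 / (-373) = 140608 / 373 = 376.97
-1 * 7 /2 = -7 /2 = -3.50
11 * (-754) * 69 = -572286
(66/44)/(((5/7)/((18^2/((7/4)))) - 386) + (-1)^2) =-1944/498955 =-0.00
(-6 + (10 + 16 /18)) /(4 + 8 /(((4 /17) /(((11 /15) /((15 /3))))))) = 550 /1011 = 0.54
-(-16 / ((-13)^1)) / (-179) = 16 / 2327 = 0.01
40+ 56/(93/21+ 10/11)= 20752/411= 50.49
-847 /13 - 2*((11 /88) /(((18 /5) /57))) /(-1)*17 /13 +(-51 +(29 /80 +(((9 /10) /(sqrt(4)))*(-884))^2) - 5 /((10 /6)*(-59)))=158134.28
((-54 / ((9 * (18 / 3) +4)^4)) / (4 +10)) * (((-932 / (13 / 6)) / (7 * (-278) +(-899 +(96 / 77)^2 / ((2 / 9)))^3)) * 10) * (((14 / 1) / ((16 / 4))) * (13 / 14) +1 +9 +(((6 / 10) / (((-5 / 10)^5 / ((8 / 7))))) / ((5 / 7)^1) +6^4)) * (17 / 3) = -407123189782109088057 / 27202766985271769154484606580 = -0.00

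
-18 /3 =-6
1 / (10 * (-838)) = -1 / 8380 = -0.00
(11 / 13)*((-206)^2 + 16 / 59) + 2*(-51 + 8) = 27475178 / 767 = 35821.61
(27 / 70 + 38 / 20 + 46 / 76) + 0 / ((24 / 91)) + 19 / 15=16589 / 3990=4.16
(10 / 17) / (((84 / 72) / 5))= 300 / 119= 2.52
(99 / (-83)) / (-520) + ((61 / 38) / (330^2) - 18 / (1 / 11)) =-110510377067 / 558139725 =-198.00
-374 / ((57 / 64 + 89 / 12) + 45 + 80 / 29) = -2082432 / 312175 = -6.67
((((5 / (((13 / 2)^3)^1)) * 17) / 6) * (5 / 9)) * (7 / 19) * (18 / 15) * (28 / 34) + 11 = 4136477 / 375687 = 11.01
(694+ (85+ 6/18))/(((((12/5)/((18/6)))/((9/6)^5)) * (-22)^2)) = 473445/30976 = 15.28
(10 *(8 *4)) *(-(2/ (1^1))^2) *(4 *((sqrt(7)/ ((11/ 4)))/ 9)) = -20480 *sqrt(7)/ 99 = -547.32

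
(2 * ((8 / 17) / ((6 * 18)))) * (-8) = -32 / 459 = -0.07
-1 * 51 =-51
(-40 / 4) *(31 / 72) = -155 / 36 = -4.31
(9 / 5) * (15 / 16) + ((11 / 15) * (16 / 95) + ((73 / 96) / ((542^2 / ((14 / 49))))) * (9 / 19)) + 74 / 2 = 1819643854493 / 46884734400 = 38.81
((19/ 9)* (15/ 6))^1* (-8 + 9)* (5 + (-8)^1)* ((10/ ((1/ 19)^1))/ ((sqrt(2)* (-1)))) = 9025* sqrt(2)/ 6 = 2127.21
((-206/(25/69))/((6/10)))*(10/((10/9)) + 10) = -90022/5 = -18004.40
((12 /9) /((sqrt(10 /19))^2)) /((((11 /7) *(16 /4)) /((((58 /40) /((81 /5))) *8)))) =3857 /13365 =0.29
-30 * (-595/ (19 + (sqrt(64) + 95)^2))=8925/ 5314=1.68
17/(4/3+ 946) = 51/2842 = 0.02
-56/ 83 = -0.67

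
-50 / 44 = -25 / 22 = -1.14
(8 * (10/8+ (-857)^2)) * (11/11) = 5875602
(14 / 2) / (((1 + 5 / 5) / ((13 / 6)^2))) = 1183 / 72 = 16.43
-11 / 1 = -11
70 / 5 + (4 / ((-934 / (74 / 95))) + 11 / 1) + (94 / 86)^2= 2148500758 / 82030885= 26.19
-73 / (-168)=73 / 168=0.43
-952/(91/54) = -7344/13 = -564.92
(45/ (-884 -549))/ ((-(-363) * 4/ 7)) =-105/ 693572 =-0.00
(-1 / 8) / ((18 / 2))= -1 / 72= -0.01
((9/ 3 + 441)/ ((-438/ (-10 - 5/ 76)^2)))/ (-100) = 1.03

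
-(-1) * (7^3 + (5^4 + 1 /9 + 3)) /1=8740 /9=971.11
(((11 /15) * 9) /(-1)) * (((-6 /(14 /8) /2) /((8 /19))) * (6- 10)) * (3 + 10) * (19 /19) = -48906 /35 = -1397.31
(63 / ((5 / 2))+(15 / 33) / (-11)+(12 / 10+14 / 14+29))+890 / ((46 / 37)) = 10745556 / 13915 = 772.23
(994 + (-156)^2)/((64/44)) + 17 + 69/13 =1813415/104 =17436.68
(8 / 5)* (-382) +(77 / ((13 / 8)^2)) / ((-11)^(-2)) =2464976 / 845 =2917.13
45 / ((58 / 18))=13.97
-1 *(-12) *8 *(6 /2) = 288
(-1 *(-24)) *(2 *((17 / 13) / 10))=408 / 65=6.28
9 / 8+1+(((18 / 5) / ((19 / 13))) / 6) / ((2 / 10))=635 / 152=4.18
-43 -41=-84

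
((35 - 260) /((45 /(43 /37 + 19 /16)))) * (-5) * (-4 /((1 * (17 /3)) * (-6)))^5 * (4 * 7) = 1947400 /52534709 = 0.04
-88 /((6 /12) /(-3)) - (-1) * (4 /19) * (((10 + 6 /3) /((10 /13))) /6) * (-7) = 49796 /95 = 524.17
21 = 21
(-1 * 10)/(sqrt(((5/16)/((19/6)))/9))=-95.50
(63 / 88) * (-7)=-441 / 88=-5.01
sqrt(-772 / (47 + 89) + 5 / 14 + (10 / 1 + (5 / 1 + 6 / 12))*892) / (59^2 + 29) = 23*sqrt(369971) / 417690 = 0.03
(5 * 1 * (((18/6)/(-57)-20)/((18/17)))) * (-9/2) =426.12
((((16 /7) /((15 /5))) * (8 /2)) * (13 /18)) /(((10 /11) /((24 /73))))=18304 /22995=0.80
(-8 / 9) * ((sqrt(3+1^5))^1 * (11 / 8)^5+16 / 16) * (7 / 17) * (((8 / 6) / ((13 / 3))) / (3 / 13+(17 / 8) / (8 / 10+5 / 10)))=-138005 / 211072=-0.65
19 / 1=19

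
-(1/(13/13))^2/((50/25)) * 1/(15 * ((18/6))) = -0.01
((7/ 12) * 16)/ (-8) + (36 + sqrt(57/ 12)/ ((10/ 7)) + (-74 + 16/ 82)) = -9587/ 246 + 7 * sqrt(19)/ 20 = -37.45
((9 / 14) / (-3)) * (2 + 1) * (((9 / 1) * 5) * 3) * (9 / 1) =-10935 / 14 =-781.07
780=780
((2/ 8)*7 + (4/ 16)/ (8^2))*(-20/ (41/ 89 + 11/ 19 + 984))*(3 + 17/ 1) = -18981475/ 26651232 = -0.71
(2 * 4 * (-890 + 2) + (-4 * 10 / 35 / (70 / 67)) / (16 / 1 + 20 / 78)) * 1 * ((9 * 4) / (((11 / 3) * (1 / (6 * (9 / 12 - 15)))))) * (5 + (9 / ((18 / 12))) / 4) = 38763020.25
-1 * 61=-61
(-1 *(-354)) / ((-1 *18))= -59 / 3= -19.67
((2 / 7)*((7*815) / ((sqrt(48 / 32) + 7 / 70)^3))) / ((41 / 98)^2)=-172199720000 / 135625909 + 11975707800000*sqrt(6) / 5560662269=4005.67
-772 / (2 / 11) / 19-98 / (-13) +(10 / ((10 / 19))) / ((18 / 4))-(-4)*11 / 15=-2320586 / 11115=-208.78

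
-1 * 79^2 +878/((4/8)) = -4485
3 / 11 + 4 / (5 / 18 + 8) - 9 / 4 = -9795 / 6556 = -1.49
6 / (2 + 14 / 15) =45 / 22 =2.05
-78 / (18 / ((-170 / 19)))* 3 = 2210 / 19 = 116.32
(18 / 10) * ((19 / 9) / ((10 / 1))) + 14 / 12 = 1.55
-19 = -19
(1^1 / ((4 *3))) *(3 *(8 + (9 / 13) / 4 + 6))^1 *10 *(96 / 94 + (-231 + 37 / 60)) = -476692337 / 58656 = -8126.92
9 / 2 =4.50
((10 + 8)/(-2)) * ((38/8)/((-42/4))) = 57/14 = 4.07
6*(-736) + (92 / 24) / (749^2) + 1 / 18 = -22296143209 / 5049009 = -4415.94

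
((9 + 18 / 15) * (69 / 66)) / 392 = 1173 / 43120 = 0.03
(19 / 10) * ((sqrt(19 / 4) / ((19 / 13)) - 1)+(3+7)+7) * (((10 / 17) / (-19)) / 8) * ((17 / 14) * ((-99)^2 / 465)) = -3267 / 1085 - 42471 * sqrt(19) / 659680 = -3.29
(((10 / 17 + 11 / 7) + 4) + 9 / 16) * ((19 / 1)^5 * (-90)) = -1426121599545 / 952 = -1498026890.28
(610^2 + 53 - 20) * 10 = 3721330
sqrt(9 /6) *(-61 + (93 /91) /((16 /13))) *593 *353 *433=-610819300723 *sqrt(6) /224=-6679444695.60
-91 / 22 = -4.14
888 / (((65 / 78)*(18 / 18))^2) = 31968 / 25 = 1278.72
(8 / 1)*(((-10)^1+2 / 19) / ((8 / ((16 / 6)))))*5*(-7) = 52640 / 57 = 923.51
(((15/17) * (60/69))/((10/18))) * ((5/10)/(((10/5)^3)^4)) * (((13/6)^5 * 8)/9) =1856465/259448832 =0.01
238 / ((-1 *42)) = -17 / 3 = -5.67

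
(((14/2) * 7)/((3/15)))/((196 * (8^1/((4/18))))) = 5/144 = 0.03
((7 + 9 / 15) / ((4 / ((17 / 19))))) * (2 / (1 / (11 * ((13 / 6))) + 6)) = 2431 / 4320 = 0.56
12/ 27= 4/ 9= 0.44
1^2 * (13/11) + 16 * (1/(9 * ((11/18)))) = 45/11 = 4.09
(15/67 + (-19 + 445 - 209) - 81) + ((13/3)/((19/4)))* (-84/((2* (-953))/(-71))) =161799493/1213169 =133.37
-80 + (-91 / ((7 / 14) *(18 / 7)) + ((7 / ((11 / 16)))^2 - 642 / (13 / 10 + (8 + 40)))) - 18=-41946559 / 536877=-78.13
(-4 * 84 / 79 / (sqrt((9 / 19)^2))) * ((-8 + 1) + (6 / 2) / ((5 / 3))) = 55328 / 1185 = 46.69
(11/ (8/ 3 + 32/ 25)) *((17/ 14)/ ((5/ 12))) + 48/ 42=9599/ 1036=9.27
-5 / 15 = -1 / 3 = -0.33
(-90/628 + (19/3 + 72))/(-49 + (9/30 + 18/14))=-2577925/1563249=-1.65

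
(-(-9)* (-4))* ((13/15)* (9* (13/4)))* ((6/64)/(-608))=0.14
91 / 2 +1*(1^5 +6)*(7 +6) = 136.50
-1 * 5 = -5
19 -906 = -887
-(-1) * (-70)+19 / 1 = -51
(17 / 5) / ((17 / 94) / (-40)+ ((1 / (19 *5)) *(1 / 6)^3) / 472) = -1547733312 / 2058109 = -752.02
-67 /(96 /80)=-335 /6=-55.83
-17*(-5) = 85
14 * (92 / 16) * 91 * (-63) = -923013 / 2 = -461506.50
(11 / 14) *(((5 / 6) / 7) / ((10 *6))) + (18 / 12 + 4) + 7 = 12.50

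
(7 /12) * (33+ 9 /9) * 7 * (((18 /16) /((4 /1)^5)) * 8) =2499 /2048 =1.22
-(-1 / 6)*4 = 2 / 3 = 0.67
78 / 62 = 39 / 31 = 1.26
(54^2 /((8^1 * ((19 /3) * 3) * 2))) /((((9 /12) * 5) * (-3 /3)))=-243 /95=-2.56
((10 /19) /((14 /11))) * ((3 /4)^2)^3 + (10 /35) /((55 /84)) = 15279657 /29962240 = 0.51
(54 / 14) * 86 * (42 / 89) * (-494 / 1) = -6882408 / 89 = -77330.43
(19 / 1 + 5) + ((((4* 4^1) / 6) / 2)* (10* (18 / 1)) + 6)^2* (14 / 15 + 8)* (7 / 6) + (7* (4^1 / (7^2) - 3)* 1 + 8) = 22075297 / 35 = 630722.77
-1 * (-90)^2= -8100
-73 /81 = -0.90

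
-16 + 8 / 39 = -616 / 39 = -15.79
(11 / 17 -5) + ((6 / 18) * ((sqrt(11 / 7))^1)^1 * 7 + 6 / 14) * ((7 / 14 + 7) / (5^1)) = 0.68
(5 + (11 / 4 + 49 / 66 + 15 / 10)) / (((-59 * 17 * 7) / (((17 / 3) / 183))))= -1319 / 29929284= -0.00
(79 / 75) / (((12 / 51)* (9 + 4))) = 1343 / 3900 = 0.34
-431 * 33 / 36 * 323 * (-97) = 148540271 / 12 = 12378355.92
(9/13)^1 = 9/13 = 0.69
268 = 268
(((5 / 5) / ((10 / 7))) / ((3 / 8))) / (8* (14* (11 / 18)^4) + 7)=4374 / 53005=0.08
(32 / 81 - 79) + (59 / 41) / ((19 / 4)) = -4940777 / 63099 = -78.30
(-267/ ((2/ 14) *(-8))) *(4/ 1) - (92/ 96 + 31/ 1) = 21661/ 24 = 902.54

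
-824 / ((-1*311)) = 824 / 311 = 2.65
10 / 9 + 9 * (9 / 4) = 769 / 36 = 21.36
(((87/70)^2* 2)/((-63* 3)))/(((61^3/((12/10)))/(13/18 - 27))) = 397793/175172586750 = 0.00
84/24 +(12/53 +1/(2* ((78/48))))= 5559/1378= 4.03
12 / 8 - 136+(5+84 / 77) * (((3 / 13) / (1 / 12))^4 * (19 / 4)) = 984563585 / 628342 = 1566.92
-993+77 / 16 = -15811 / 16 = -988.19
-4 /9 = -0.44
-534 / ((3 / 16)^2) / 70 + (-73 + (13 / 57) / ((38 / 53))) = -289.67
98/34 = 49/17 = 2.88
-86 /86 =-1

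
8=8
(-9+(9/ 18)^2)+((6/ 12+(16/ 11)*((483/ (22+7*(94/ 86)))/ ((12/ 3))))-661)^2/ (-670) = -37970476330931/ 58573075000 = -648.26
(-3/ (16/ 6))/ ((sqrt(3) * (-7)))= 3 * sqrt(3)/ 56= 0.09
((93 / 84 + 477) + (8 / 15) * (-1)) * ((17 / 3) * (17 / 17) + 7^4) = 72409741 / 63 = 1149360.97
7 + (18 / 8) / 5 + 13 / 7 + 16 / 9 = 13967 / 1260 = 11.08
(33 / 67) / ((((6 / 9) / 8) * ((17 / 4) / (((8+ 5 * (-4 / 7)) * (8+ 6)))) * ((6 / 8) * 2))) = 76032 / 1139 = 66.75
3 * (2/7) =0.86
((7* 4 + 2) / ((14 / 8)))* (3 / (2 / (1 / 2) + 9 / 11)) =3960 / 371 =10.67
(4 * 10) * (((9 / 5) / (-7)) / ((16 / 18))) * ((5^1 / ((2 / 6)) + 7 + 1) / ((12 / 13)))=-8073 / 28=-288.32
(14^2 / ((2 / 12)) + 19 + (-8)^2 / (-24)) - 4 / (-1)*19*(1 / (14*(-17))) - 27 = 415910 / 357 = 1165.01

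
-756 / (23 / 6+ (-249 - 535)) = 4536 / 4681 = 0.97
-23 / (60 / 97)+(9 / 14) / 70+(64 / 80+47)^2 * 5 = 8369464 / 735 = 11387.03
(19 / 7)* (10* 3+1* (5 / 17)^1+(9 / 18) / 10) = 82.36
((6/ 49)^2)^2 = 1296/ 5764801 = 0.00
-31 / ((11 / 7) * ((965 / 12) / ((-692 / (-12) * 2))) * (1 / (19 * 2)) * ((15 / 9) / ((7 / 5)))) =-239661744 / 265375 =-903.11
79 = 79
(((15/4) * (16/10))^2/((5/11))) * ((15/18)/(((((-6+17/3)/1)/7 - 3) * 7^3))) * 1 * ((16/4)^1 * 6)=-297/196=-1.52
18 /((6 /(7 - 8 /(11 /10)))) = -9 /11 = -0.82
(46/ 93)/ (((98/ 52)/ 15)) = 5980/ 1519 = 3.94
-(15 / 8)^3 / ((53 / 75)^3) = -1423828125 / 76225024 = -18.68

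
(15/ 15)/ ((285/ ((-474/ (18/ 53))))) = -4187/ 855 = -4.90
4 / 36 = 1 / 9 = 0.11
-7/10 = -0.70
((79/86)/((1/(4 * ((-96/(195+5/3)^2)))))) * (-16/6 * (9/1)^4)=159.56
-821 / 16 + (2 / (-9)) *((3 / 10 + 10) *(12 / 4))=-13963 / 240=-58.18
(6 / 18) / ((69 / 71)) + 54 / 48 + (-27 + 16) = -15785 / 1656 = -9.53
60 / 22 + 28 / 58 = 1024 / 319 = 3.21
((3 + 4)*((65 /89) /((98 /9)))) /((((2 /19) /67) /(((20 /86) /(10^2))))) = 148941 /214312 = 0.69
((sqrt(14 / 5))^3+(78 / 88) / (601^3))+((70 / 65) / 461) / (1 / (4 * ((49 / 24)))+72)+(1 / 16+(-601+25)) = -233019487905335368111 / 404591645815355856+14 * sqrt(70) / 25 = -571.25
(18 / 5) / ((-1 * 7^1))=-18 / 35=-0.51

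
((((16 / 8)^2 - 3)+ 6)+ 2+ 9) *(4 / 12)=6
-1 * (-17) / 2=17 / 2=8.50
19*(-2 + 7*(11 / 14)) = 133 / 2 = 66.50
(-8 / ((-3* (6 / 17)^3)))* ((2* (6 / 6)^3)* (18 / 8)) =4913 / 18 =272.94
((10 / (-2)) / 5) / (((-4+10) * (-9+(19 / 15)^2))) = 75 / 3328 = 0.02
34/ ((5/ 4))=136/ 5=27.20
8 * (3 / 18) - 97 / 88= 61 / 264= 0.23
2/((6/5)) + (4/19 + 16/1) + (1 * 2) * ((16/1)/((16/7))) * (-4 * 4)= -11749/57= -206.12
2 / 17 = 0.12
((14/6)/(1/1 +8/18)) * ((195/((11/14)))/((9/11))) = 490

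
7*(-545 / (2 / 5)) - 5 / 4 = -38155 / 4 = -9538.75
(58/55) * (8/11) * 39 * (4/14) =36192/4235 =8.55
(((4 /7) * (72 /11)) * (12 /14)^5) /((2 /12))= 10.38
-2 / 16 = -1 / 8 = -0.12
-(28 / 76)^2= -49 / 361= -0.14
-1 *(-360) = 360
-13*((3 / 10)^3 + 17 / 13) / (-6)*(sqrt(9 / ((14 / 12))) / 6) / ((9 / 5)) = 17351*sqrt(42) / 151200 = 0.74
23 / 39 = 0.59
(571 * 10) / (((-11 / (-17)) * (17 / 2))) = 11420 / 11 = 1038.18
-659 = -659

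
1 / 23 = 0.04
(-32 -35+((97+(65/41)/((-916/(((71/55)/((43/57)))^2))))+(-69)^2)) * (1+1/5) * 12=3623012502744654/52514789525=68990.33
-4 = -4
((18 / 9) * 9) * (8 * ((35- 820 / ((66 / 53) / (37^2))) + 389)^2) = 14146131760750144 / 121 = 116910179840910.28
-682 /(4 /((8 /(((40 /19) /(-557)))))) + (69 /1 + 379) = 3613283 /10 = 361328.30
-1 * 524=-524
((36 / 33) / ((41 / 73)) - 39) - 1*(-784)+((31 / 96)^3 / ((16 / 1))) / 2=9537354269533 / 12768509952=746.94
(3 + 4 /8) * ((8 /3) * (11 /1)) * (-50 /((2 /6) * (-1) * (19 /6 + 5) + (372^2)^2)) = -92400 /344702366159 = -0.00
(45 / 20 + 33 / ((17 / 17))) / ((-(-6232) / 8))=141 / 3116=0.05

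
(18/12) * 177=531/2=265.50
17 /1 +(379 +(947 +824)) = 2167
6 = 6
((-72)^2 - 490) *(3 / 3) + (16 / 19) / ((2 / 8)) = 89250 / 19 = 4697.37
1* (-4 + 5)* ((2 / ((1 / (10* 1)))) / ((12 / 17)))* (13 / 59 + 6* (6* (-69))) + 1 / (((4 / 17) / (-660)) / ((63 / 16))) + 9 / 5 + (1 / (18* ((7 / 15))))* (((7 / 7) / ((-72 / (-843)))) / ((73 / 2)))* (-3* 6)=-589116273757 / 7235760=-81417.33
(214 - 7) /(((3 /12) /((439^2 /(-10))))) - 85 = -79786919 /5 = -15957383.80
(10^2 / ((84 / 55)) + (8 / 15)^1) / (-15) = -6931 / 1575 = -4.40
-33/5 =-6.60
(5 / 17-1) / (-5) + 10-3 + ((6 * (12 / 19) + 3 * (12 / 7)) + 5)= 238236 / 11305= 21.07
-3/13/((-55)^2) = -0.00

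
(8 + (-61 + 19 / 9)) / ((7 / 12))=-1832 / 21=-87.24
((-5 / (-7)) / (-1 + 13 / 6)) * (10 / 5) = 60 / 49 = 1.22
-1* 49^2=-2401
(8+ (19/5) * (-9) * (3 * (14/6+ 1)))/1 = -334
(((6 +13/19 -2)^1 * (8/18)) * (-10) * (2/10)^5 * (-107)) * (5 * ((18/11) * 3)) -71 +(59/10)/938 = -2621910121/49010500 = -53.50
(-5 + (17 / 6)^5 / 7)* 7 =1147697 / 7776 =147.59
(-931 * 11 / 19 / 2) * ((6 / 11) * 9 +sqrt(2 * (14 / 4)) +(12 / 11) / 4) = -2793 / 2- 539 * sqrt(7) / 2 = -2109.53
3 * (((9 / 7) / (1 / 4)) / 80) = 27 / 140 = 0.19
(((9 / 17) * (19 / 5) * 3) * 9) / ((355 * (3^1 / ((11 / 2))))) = 16929 / 60350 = 0.28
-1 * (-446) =446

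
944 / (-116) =-236 / 29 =-8.14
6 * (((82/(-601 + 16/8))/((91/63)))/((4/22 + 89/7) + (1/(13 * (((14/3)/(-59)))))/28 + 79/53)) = -1011957408/25540847855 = -0.04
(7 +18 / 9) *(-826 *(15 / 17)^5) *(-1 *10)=56451937500 / 1419857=39758.89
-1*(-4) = 4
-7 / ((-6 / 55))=385 / 6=64.17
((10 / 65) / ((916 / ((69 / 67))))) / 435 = 23 / 57843110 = 0.00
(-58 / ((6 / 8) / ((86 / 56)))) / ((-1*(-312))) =-0.38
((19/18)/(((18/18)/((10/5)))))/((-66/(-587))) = 18.78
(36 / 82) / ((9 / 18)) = 36 / 41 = 0.88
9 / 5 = 1.80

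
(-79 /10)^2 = 6241 /100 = 62.41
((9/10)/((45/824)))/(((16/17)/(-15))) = -5253/20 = -262.65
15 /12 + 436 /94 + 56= 61.89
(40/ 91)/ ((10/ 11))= 44/ 91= 0.48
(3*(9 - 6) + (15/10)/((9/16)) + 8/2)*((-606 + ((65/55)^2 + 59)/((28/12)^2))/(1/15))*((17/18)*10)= -3355040950/2541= -1320362.44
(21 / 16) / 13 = 21 / 208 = 0.10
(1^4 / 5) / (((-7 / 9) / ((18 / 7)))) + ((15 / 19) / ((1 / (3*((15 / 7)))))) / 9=-453 / 4655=-0.10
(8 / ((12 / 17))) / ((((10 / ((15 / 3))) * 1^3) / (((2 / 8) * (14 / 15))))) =119 / 90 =1.32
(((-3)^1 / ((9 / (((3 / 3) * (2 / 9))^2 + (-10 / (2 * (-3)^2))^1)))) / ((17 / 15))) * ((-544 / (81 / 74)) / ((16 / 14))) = -424760 / 6561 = -64.74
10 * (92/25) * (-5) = -184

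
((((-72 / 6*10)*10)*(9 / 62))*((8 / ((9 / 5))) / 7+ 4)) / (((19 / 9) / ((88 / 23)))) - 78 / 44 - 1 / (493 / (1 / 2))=-753398963351 / 514257667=-1465.02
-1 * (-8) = 8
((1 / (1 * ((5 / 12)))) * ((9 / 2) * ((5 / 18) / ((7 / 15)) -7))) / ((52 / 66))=-87.79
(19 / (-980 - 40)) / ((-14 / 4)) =19 / 3570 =0.01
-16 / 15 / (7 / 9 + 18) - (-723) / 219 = 200141 / 61685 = 3.24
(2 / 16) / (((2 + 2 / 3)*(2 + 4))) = 1 / 128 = 0.01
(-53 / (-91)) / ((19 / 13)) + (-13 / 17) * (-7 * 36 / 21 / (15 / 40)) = 56229 / 2261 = 24.87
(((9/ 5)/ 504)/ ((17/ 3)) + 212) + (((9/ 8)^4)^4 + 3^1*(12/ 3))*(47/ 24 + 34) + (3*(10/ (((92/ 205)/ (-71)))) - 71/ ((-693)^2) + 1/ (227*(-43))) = -79780378181843049346560623112217/ 20636560859222839362595061760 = -3865.97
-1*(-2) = 2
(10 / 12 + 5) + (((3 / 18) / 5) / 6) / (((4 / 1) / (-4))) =1049 / 180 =5.83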